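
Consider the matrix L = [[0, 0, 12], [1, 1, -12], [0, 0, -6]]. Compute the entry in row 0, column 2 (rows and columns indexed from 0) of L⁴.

-2592

Characteristic polynomial: t^3 + 5t^2 - 6t = t(t - 1)(t + 6), so the eigenvalues are -6, 0, 1.
t=-6: eigenvector (-2, 2, 1).
t=1: eigenvector (0, 1, 0).
t=0: eigenvector (1, -1, 0).
P = [[-2, 0, 1], [2, 1, -1], [1, 0, 0]], D = diag(-6, 1, 0), P⁻¹ = [[0, 0, 1], [1, 1, 0], [1, 0, 2]].
L⁴ = P·diag(1296, 1, 0)·P⁻¹ = [[0, 0, -2592], [1, 1, 2592], [0, 0, 1296]].
The requested entry is -2592.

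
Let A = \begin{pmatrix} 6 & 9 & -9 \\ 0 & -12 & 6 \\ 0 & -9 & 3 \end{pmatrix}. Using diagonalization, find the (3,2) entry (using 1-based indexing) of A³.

-567

Characteristic polynomial: μ^3 + 3μ^2 - 36μ - 108 = (μ - 6)(μ + 3)(μ + 6), so the eigenvalues are -6, -3, 6.
μ=6: eigenvector (1, 0, 0).
μ=-6: eigenvector (0, 1, 1).
μ=-3: eigenvector (1, 2, 3).
P = [[1, 0, 1], [0, 1, 2], [0, 1, 3]], D = diag(6, -6, -3), P⁻¹ = [[1, 1, -1], [0, 3, -2], [0, -1, 1]].
A³ = P·diag(216, -216, -27)·P⁻¹ = [[216, 243, -243], [0, -594, 378], [0, -567, 351]].
The requested entry is -567.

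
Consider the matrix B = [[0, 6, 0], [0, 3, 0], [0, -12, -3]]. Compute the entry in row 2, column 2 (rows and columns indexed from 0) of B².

9

Characteristic polynomial: s^3 - 9s = s(s - 3)(s + 3), so the eigenvalues are -3, 0, 3.
s=-3: eigenvector (0, 0, 1).
s=3: eigenvector (2, 1, -2).
s=0: eigenvector (1, 0, 0).
P = [[0, 2, 1], [0, 1, 0], [1, -2, 0]], D = diag(-3, 3, 0), P⁻¹ = [[0, 2, 1], [0, 1, 0], [1, -2, 0]].
B² = P·diag(9, 9, 0)·P⁻¹ = [[0, 18, 0], [0, 9, 0], [0, 0, 9]].
The requested entry is 9.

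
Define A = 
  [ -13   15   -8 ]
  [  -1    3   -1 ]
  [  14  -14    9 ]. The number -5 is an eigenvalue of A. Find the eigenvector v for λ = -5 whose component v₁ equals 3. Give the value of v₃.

-3

A + 5I = [[-8, 15, -8], [-1, 8, -1], [14, -14, 14]].
Solving (A + 5I)v = 0 gives the eigenspace spanned by (3, 0, -3).
With v₁ = 3, v = (3, 0, -3), so v₃ = -3.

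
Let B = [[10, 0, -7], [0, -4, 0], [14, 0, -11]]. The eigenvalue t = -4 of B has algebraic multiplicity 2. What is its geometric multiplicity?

2

B + 4I = [[14, 0, -7], [0, 0, 0], [14, 0, -7]].
This matrix has rank 1, so its null space has dimension 3 − 1 = 2.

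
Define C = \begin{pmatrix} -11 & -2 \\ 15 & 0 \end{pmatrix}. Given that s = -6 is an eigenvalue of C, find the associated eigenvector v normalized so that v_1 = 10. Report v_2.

C + 6I = [[-5, -2], [15, 6]].
Solving (C + 6I)v = 0 gives the eigenspace spanned by (10, -25).
With v_1 = 10, v = (10, -25), so v_2 = -25.

-25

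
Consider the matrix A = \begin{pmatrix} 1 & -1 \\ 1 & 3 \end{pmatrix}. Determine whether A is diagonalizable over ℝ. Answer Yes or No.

Characteristic polynomial: p(μ) = μ^2 - 4μ + 4 = (μ - 2)^2.
μ = 2 has algebraic multiplicity 2; rank(A − 2I) = 1, so geometric multiplicity = 1.
Geometric multiplicity < algebraic multiplicity, so A is not diagonalizable.

No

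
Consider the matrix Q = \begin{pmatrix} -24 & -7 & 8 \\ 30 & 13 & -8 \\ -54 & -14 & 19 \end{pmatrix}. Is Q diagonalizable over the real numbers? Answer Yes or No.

Yes

Characteristic polynomial: p(t) = t^3 - 8t^2 + 9t + 18 = (t - 6)(t - 3)(t + 1).
All 3 eigenvalues are distinct, so Q is diagonalizable.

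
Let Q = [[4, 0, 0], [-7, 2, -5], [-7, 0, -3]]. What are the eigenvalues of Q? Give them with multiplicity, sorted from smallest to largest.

Characteristic polynomial: p(r) = r^3 - 3r^2 - 10r + 24 = (r - 4)(r - 2)(r + 3).
Roots (with multiplicity): -3, 2, 4.

-3, 2, 4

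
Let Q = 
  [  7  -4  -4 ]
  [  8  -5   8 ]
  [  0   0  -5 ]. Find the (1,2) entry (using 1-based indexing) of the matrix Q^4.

Characteristic polynomial: μ^3 + 3μ^2 - 13μ - 15 = (μ - 3)(μ + 1)(μ + 5), so the eigenvalues are -5, -1, 3.
μ=3: eigenvector (1, 1, 0).
μ=-1: eigenvector (1, 2, 0).
μ=-5: eigenvector (-1, -4, 1).
P = [[1, 1, -1], [1, 2, -4], [0, 0, 1]], D = diag(3, -1, -5), P⁻¹ = [[2, -1, -2], [-1, 1, 3], [0, 0, 1]].
Q⁴ = P·diag(81, 1, 625)·P⁻¹ = [[161, -80, -784], [160, -79, -2656], [0, 0, 625]].
The requested entry is -80.

-80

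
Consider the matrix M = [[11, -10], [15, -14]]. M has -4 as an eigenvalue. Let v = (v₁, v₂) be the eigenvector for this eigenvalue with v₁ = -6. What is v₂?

M + 4I = [[15, -10], [15, -10]].
Solving (M + 4I)v = 0 gives the eigenspace spanned by (-6, -9).
With v₁ = -6, v = (-6, -9), so v₂ = -9.

-9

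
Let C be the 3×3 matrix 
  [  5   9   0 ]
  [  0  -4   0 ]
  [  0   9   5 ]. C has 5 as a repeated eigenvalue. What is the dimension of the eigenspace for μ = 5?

2

C − 5I = [[0, 9, 0], [0, -9, 0], [0, 9, 0]].
This matrix has rank 1, so its null space has dimension 3 − 1 = 2.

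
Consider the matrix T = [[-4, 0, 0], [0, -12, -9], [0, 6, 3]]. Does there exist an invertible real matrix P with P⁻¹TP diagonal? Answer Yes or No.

Yes

Characteristic polynomial: p(λ) = λ^3 + 13λ^2 + 54λ + 72 = (λ + 3)(λ + 4)(λ + 6).
All 3 eigenvalues are distinct, so T is diagonalizable.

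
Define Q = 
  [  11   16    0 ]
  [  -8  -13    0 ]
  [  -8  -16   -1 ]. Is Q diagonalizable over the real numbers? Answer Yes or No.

Yes

Characteristic polynomial: p(r) = r^3 + 3r^2 - 13r - 15 = (r - 3)(r + 1)(r + 5).
All 3 eigenvalues are distinct, so Q is diagonalizable.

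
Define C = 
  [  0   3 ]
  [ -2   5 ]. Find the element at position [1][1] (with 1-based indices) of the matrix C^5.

Characteristic polynomial: r^2 - 5r + 6 = (r - 3)(r - 2), so the eigenvalues are 2, 3.
r=2: eigenvector (3, 2).
r=3: eigenvector (1, 1).
P = [[3, 1], [2, 1]], D = diag(2, 3), P⁻¹ = [[1, -1], [-2, 3]].
C⁵ = P·diag(32, 243)·P⁻¹ = [[-390, 633], [-422, 665]].
The requested entry is -390.

-390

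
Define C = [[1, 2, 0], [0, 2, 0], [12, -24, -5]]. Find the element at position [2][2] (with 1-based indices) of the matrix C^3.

Characteristic polynomial: t^3 + 2t^2 - 13t + 10 = (t - 2)(t - 1)(t + 5), so the eigenvalues are -5, 1, 2.
t=1: eigenvector (1, 0, 2).
t=2: eigenvector (2, 1, 0).
t=-5: eigenvector (0, 0, 1).
P = [[1, 2, 0], [0, 1, 0], [2, 0, 1]], D = diag(1, 2, -5), P⁻¹ = [[1, -2, 0], [0, 1, 0], [-2, 4, 1]].
C³ = P·diag(1, 8, -125)·P⁻¹ = [[1, 14, 0], [0, 8, 0], [252, -504, -125]].
The requested entry is 8.

8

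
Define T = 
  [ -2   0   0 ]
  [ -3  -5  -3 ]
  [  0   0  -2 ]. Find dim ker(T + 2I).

2

T + 2I = [[0, 0, 0], [-3, -3, -3], [0, 0, 0]].
This matrix has rank 1, so its null space has dimension 3 − 1 = 2.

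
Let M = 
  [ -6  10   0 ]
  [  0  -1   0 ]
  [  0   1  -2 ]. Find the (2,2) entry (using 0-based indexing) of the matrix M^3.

-8

Characteristic polynomial: t^3 + 9t^2 + 20t + 12 = (t + 1)(t + 2)(t + 6), so the eigenvalues are -6, -2, -1.
t=-2: eigenvector (0, 0, -1).
t=-6: eigenvector (1, 0, 0).
t=-1: eigenvector (2, 1, 1).
P = [[0, 1, 2], [0, 0, 1], [-1, 0, 1]], D = diag(-2, -6, -1), P⁻¹ = [[0, 1, -1], [1, -2, 0], [0, 1, 0]].
M³ = P·diag(-8, -216, -1)·P⁻¹ = [[-216, 430, 0], [0, -1, 0], [0, 7, -8]].
The requested entry is -8.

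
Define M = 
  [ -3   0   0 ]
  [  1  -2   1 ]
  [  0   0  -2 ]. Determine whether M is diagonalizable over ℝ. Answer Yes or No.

No

Characteristic polynomial: p(λ) = λ^3 + 7λ^2 + 16λ + 12 = (λ + 2)^2(λ + 3).
λ = -2 has algebraic multiplicity 2; rank(M + 2I) = 2, so geometric multiplicity = 1.
Geometric multiplicity < algebraic multiplicity, so M is not diagonalizable.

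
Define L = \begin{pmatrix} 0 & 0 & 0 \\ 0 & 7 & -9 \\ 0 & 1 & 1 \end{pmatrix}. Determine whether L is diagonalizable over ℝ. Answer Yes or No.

No

Characteristic polynomial: p(r) = r^3 - 8r^2 + 16r = r(r - 4)^2.
r = 4 has algebraic multiplicity 2; rank(L − 4I) = 2, so geometric multiplicity = 1.
Geometric multiplicity < algebraic multiplicity, so L is not diagonalizable.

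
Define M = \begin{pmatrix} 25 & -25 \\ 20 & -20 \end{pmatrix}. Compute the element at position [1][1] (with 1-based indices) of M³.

625

Characteristic polynomial: s^2 - 5s = s(s - 5), so the eigenvalues are 0, 5.
s=0: eigenvector (1, 1).
s=5: eigenvector (5, 4).
P = [[1, 5], [1, 4]], D = diag(0, 5), P⁻¹ = [[-4, 5], [1, -1]].
M³ = P·diag(0, 125)·P⁻¹ = [[625, -625], [500, -500]].
The requested entry is 625.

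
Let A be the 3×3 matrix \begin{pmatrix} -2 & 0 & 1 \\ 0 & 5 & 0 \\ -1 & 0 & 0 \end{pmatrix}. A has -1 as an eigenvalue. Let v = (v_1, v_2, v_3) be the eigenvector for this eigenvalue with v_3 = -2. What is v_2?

0

A + 1I = [[-1, 0, 1], [0, 6, 0], [-1, 0, 1]].
Solving (A + 1I)v = 0 gives the eigenspace spanned by (-2, 0, -2).
With v_3 = -2, v = (-2, 0, -2), so v_2 = 0.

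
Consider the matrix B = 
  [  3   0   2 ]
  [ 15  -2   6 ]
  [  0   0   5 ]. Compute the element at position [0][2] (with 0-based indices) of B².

16

Characteristic polynomial: μ^3 - 6μ^2 - μ + 30 = (μ - 5)(μ - 3)(μ + 2), so the eigenvalues are -2, 3, 5.
μ=3: eigenvector (1, 3, 0).
μ=5: eigenvector (1, 3, 1).
μ=-2: eigenvector (0, 1, 0).
P = [[1, 1, 0], [3, 3, 1], [0, 1, 0]], D = diag(3, 5, -2), P⁻¹ = [[1, 0, -1], [0, 0, 1], [-3, 1, 0]].
B² = P·diag(9, 25, 4)·P⁻¹ = [[9, 0, 16], [15, 4, 48], [0, 0, 25]].
The requested entry is 16.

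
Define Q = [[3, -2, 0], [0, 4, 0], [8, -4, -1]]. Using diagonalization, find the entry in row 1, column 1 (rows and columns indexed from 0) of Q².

Characteristic polynomial: λ^3 - 6λ^2 + 5λ + 12 = (λ - 4)(λ - 3)(λ + 1), so the eigenvalues are -1, 3, 4.
λ=3: eigenvector (1, 0, 2).
λ=-1: eigenvector (0, 0, 1).
λ=4: eigenvector (-2, 1, -4).
P = [[1, 0, -2], [0, 0, 1], [2, 1, -4]], D = diag(3, -1, 4), P⁻¹ = [[1, 2, 0], [-2, 0, 1], [0, 1, 0]].
Q² = P·diag(9, 1, 16)·P⁻¹ = [[9, -14, 0], [0, 16, 0], [16, -28, 1]].
The requested entry is 16.

16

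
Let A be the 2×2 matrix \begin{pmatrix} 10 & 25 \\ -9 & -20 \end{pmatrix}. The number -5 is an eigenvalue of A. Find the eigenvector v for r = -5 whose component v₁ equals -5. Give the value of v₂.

3

A + 5I = [[15, 25], [-9, -15]].
Solving (A + 5I)v = 0 gives the eigenspace spanned by (-5, 3).
With v₁ = -5, v = (-5, 3), so v₂ = 3.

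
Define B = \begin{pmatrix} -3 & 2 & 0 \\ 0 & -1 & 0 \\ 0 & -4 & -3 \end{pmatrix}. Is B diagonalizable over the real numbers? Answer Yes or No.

Yes

Characteristic polynomial: p(μ) = μ^3 + 7μ^2 + 15μ + 9 = (μ + 1)(μ + 3)^2.
μ = -3 has algebraic multiplicity 2; rank(B + 3I) = 1, so geometric multiplicity = 2.
Every eigenvalue has geometric = algebraic multiplicity, so B is diagonalizable.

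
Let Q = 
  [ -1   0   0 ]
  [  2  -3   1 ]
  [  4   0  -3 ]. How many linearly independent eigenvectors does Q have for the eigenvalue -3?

Q + 3I = [[2, 0, 0], [2, 0, 1], [4, 0, 0]].
This matrix has rank 2, so its null space has dimension 3 − 2 = 1.

1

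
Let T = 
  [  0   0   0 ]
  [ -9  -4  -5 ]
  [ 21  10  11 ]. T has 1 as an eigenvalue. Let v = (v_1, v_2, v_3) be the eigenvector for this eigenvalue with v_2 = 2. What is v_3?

T − 1I = [[-1, 0, 0], [-9, -5, -5], [21, 10, 10]].
Solving (T − 1I)v = 0 gives the eigenspace spanned by (0, 2, -2).
With v_2 = 2, v = (0, 2, -2), so v_3 = -2.

-2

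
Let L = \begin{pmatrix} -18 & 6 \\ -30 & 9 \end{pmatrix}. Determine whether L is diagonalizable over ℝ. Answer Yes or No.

Yes

Characteristic polynomial: p(λ) = λ^2 + 9λ + 18 = (λ + 3)(λ + 6).
All 2 eigenvalues are distinct, so L is diagonalizable.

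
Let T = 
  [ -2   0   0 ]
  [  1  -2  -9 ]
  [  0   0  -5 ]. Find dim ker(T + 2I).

1

T + 2I = [[0, 0, 0], [1, 0, -9], [0, 0, -3]].
This matrix has rank 2, so its null space has dimension 3 − 2 = 1.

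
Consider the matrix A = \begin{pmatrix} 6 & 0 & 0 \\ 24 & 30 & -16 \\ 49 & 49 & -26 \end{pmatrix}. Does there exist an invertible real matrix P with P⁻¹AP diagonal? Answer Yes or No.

Characteristic polynomial: p(s) = s^3 - 10s^2 + 28s - 24 = (s - 6)(s - 2)^2.
s = 2 has algebraic multiplicity 2; rank(A − 2I) = 2, so geometric multiplicity = 1.
Geometric multiplicity < algebraic multiplicity, so A is not diagonalizable.

No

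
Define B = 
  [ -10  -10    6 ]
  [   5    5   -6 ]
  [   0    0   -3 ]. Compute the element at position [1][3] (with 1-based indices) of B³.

Characteristic polynomial: t^3 + 8t^2 + 15t = t(t + 3)(t + 5), so the eigenvalues are -5, -3, 0.
t=-3: eigenvector (-2, 2, 1).
t=0: eigenvector (-1, 1, 0).
t=-5: eigenvector (2, -1, 0).
P = [[-2, -1, 2], [2, 1, -1], [1, 0, 0]], D = diag(-3, 0, -5), P⁻¹ = [[0, 0, 1], [1, 2, -2], [1, 1, 0]].
B³ = P·diag(-27, 0, -125)·P⁻¹ = [[-250, -250, 54], [125, 125, -54], [0, 0, -27]].
The requested entry is 54.

54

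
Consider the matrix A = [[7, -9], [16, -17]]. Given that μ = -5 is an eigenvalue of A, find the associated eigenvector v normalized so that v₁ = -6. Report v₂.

A + 5I = [[12, -9], [16, -12]].
Solving (A + 5I)v = 0 gives the eigenspace spanned by (-6, -8).
With v₁ = -6, v = (-6, -8), so v₂ = -8.

-8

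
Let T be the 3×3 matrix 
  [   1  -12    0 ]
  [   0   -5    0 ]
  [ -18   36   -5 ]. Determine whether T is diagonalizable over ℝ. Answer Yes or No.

Yes

Characteristic polynomial: p(s) = s^3 + 9s^2 + 15s - 25 = (s - 1)(s + 5)^2.
s = -5 has algebraic multiplicity 2; rank(T + 5I) = 1, so geometric multiplicity = 2.
Every eigenvalue has geometric = algebraic multiplicity, so T is diagonalizable.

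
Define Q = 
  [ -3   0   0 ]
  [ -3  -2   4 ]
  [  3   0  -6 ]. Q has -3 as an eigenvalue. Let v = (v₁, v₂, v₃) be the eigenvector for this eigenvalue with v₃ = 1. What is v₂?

Q + 3I = [[0, 0, 0], [-3, 1, 4], [3, 0, -3]].
Solving (Q + 3I)v = 0 gives the eigenspace spanned by (1, -1, 1).
With v₃ = 1, v = (1, -1, 1), so v₂ = -1.

-1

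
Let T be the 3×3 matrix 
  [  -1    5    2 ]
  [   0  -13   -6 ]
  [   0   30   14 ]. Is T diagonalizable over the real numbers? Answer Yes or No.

Characteristic polynomial: p(r) = r^3 - 3r - 2 = (r - 2)(r + 1)^2.
r = -1 has algebraic multiplicity 2; rank(T + 1I) = 2, so geometric multiplicity = 1.
Geometric multiplicity < algebraic multiplicity, so T is not diagonalizable.

No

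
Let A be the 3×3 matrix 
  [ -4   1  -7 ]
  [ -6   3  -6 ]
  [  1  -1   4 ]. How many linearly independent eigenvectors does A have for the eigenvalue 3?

1

A − 3I = [[-7, 1, -7], [-6, 0, -6], [1, -1, 1]].
This matrix has rank 2, so its null space has dimension 3 − 2 = 1.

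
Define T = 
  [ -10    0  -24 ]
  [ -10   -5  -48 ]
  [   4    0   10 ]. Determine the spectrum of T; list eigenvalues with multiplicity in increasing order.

Characteristic polynomial: p(μ) = μ^3 + 5μ^2 - 4μ - 20 = (μ - 2)(μ + 2)(μ + 5).
Roots (with multiplicity): -5, -2, 2.

-5, -2, 2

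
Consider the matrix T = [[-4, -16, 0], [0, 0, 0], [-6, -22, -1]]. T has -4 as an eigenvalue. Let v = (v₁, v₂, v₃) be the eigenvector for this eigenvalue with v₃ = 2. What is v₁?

1

T + 4I = [[0, -16, 0], [0, 4, 0], [-6, -22, 3]].
Solving (T + 4I)v = 0 gives the eigenspace spanned by (1, 0, 2).
With v₃ = 2, v = (1, 0, 2), so v₁ = 1.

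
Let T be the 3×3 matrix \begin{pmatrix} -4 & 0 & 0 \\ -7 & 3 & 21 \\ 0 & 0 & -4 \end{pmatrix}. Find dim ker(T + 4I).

2

T + 4I = [[0, 0, 0], [-7, 7, 21], [0, 0, 0]].
This matrix has rank 1, so its null space has dimension 3 − 1 = 2.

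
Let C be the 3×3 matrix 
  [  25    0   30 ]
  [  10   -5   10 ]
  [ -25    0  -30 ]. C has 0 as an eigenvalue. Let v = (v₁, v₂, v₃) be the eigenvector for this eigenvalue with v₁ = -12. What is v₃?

C = [[25, 0, 30], [10, -5, 10], [-25, 0, -30]].
Solving (C)v = 0 gives the eigenspace spanned by (-12, -4, 10).
With v₁ = -12, v = (-12, -4, 10), so v₃ = 10.

10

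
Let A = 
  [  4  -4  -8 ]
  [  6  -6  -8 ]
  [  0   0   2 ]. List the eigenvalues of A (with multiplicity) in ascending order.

Characteristic polynomial: p(r) = r^3 - 4r = r(r - 2)(r + 2).
Roots (with multiplicity): -2, 0, 2.

-2, 0, 2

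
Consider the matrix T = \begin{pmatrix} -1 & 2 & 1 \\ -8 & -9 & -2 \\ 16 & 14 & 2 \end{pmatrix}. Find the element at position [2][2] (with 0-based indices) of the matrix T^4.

-44

Characteristic polynomial: μ^3 + 8μ^2 + 17μ + 10 = (μ + 1)(μ + 2)(μ + 5), so the eigenvalues are -5, -2, -1.
μ=-5: eigenvector (0, 1, -2).
μ=-1: eigenvector (1, -2, 4).
μ=-2: eigenvector (-1, 2, -3).
P = [[0, 1, -1], [1, -2, 2], [-2, 4, -3]], D = diag(-5, -1, -2), P⁻¹ = [[2, 1, 0], [1, 2, 1], [0, 2, 1]].
T⁴ = P·diag(625, 1, 16)·P⁻¹ = [[1, -30, -15], [1248, 685, 30], [-2496, -1338, -44]].
The requested entry is -44.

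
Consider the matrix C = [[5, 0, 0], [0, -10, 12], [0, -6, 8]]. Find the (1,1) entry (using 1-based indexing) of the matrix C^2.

Characteristic polynomial: s^3 - 3s^2 - 18s + 40 = (s - 5)(s - 2)(s + 4), so the eigenvalues are -4, 2, 5.
s=5: eigenvector (1, 0, 0).
s=-4: eigenvector (0, 2, 1).
s=2: eigenvector (0, 1, 1).
P = [[1, 0, 0], [0, 2, 1], [0, 1, 1]], D = diag(5, -4, 2), P⁻¹ = [[1, 0, 0], [0, 1, -1], [0, -1, 2]].
C² = P·diag(25, 16, 4)·P⁻¹ = [[25, 0, 0], [0, 28, -24], [0, 12, -8]].
The requested entry is 25.

25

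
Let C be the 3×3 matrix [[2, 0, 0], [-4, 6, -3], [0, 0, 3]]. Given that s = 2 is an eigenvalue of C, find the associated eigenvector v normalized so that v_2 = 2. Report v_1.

2

C − 2I = [[0, 0, 0], [-4, 4, -3], [0, 0, 1]].
Solving (C − 2I)v = 0 gives the eigenspace spanned by (2, 2, 0).
With v_2 = 2, v = (2, 2, 0), so v_1 = 2.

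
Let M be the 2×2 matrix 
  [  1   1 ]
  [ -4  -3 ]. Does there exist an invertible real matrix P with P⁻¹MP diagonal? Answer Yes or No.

Characteristic polynomial: p(μ) = μ^2 + 2μ + 1 = (μ + 1)^2.
μ = -1 has algebraic multiplicity 2; rank(M + 1I) = 1, so geometric multiplicity = 1.
Geometric multiplicity < algebraic multiplicity, so M is not diagonalizable.

No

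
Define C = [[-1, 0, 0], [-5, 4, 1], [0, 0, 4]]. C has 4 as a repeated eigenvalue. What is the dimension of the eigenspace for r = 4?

C − 4I = [[-5, 0, 0], [-5, 0, 1], [0, 0, 0]].
This matrix has rank 2, so its null space has dimension 3 − 2 = 1.

1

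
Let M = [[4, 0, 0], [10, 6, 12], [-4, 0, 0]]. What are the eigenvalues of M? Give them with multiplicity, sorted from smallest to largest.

Characteristic polynomial: p(s) = s^3 - 10s^2 + 24s = s(s - 6)(s - 4).
Roots (with multiplicity): 0, 4, 6.

0, 4, 6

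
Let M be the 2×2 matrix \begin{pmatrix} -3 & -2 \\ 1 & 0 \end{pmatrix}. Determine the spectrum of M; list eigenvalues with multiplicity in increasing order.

Characteristic polynomial: p(s) = s^2 + 3s + 2 = (s + 1)(s + 2).
Roots (with multiplicity): -2, -1.

-2, -1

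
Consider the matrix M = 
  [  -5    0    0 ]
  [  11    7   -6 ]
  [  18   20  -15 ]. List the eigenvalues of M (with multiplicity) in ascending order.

Characteristic polynomial: p(t) = t^3 + 13t^2 + 55t + 75 = (t + 3)(t + 5)^2.
Roots (with multiplicity): -5, -5, -3.

-5, -5, -3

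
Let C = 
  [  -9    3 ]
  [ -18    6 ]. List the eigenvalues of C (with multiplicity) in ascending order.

-3, 0

Characteristic polynomial: p(μ) = μ^2 + 3μ = μ(μ + 3).
Roots (with multiplicity): -3, 0.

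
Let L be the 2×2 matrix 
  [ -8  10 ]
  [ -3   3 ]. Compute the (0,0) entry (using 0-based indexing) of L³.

Characteristic polynomial: μ^2 + 5μ + 6 = (μ + 2)(μ + 3), so the eigenvalues are -3, -2.
μ=-2: eigenvector (-5, -3).
μ=-3: eigenvector (2, 1).
P = [[-5, 2], [-3, 1]], D = diag(-2, -3), P⁻¹ = [[1, -2], [3, -5]].
L³ = P·diag(-8, -27)·P⁻¹ = [[-122, 190], [-57, 87]].
The requested entry is -122.

-122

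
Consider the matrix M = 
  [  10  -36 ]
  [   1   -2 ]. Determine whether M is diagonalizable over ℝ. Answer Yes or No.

No

Characteristic polynomial: p(λ) = λ^2 - 8λ + 16 = (λ - 4)^2.
λ = 4 has algebraic multiplicity 2; rank(M − 4I) = 1, so geometric multiplicity = 1.
Geometric multiplicity < algebraic multiplicity, so M is not diagonalizable.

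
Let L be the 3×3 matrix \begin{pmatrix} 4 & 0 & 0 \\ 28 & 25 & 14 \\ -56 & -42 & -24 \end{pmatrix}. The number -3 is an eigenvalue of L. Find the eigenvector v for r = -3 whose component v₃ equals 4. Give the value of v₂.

-2

L + 3I = [[7, 0, 0], [28, 28, 14], [-56, -42, -21]].
Solving (L + 3I)v = 0 gives the eigenspace spanned by (0, -2, 4).
With v₃ = 4, v = (0, -2, 4), so v₂ = -2.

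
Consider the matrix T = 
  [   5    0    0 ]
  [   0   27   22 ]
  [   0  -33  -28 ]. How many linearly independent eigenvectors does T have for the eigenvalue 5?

T − 5I = [[0, 0, 0], [0, 22, 22], [0, -33, -33]].
This matrix has rank 1, so its null space has dimension 3 − 1 = 2.

2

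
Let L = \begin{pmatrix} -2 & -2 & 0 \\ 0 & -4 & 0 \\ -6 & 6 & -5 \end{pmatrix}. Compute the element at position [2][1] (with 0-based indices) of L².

Characteristic polynomial: r^3 + 11r^2 + 38r + 40 = (r + 2)(r + 4)(r + 5), so the eigenvalues are -5, -4, -2.
r=-2: eigenvector (1, 0, -2).
r=-4: eigenvector (1, 1, 0).
r=-5: eigenvector (0, 0, 1).
P = [[1, 1, 0], [0, 1, 0], [-2, 0, 1]], D = diag(-2, -4, -5), P⁻¹ = [[1, -1, 0], [0, 1, 0], [2, -2, 1]].
L² = P·diag(4, 16, 25)·P⁻¹ = [[4, 12, 0], [0, 16, 0], [42, -42, 25]].
The requested entry is -42.

-42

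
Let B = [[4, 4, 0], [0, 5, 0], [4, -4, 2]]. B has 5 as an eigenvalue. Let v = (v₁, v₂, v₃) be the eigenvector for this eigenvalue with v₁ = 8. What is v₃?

8

B − 5I = [[-1, 4, 0], [0, 0, 0], [4, -4, -3]].
Solving (B − 5I)v = 0 gives the eigenspace spanned by (8, 2, 8).
With v₁ = 8, v = (8, 2, 8), so v₃ = 8.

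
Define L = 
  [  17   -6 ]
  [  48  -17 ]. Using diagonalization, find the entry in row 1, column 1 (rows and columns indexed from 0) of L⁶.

1

Characteristic polynomial: t^2 - 1 = (t - 1)(t + 1), so the eigenvalues are -1, 1.
t=1: eigenvector (-3, -8).
t=-1: eigenvector (1, 3).
P = [[-3, 1], [-8, 3]], D = diag(1, -1), P⁻¹ = [[-3, 1], [-8, 3]].
L⁶ = P·diag(1, 1)·P⁻¹ = [[1, 0], [0, 1]].
The requested entry is 1.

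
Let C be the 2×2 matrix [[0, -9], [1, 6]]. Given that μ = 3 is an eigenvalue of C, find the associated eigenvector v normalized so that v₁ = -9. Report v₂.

C − 3I = [[-3, -9], [1, 3]].
Solving (C − 3I)v = 0 gives the eigenspace spanned by (-9, 3).
With v₁ = -9, v = (-9, 3), so v₂ = 3.

3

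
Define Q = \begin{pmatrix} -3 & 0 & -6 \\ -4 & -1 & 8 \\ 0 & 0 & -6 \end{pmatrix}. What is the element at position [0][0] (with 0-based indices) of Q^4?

81

Characteristic polynomial: s^3 + 10s^2 + 27s + 18 = (s + 1)(s + 3)(s + 6), so the eigenvalues are -6, -3, -1.
s=-3: eigenvector (1, 2, 0).
s=-1: eigenvector (0, 1, 0).
s=-6: eigenvector (2, 0, 1).
P = [[1, 0, 2], [2, 1, 0], [0, 0, 1]], D = diag(-3, -1, -6), P⁻¹ = [[1, 0, -2], [-2, 1, 4], [0, 0, 1]].
Q⁴ = P·diag(81, 1, 1296)·P⁻¹ = [[81, 0, 2430], [160, 1, -320], [0, 0, 1296]].
The requested entry is 81.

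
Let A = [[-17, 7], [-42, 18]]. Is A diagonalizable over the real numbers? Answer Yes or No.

Yes

Characteristic polynomial: p(t) = t^2 - t - 12 = (t - 4)(t + 3).
All 2 eigenvalues are distinct, so A is diagonalizable.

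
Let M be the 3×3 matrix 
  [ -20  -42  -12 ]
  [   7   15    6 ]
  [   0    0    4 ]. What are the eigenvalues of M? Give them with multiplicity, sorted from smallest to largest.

-6, 1, 4

Characteristic polynomial: p(λ) = λ^3 + λ^2 - 26λ + 24 = (λ - 4)(λ - 1)(λ + 6).
Roots (with multiplicity): -6, 1, 4.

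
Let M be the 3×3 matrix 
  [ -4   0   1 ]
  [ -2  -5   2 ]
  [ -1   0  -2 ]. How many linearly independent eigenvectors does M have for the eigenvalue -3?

M + 3I = [[-1, 0, 1], [-2, -2, 2], [-1, 0, 1]].
This matrix has rank 2, so its null space has dimension 3 − 2 = 1.

1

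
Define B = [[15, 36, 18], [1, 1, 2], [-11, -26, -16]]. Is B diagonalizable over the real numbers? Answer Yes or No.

Characteristic polynomial: p(s) = s^3 - 27s - 54 = (s - 6)(s + 3)^2.
s = -3 has algebraic multiplicity 2; rank(B + 3I) = 2, so geometric multiplicity = 1.
Geometric multiplicity < algebraic multiplicity, so B is not diagonalizable.

No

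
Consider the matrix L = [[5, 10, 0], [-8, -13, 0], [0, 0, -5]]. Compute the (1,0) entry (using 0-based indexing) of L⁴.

2176

Characteristic polynomial: μ^3 + 13μ^2 + 55μ + 75 = (μ + 3)(μ + 5)^2, so the eigenvalues are -5, -5, -3.
μ=-3: eigenvector (5, -4, 0).
μ=-5: eigenvector (-1, 1, 0).
μ=-5: eigenvector (0, 0, 1).
P = [[5, -1, 0], [-4, 1, 0], [0, 0, 1]], D = diag(-3, -5, -5), P⁻¹ = [[1, 1, 0], [4, 5, 0], [0, 0, 1]].
L⁴ = P·diag(81, 625, 625)·P⁻¹ = [[-2095, -2720, 0], [2176, 2801, 0], [0, 0, 625]].
The requested entry is 2176.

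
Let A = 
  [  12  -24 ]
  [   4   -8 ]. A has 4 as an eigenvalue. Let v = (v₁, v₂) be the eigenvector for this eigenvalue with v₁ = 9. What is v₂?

3

A − 4I = [[8, -24], [4, -12]].
Solving (A − 4I)v = 0 gives the eigenspace spanned by (9, 3).
With v₁ = 9, v = (9, 3), so v₂ = 3.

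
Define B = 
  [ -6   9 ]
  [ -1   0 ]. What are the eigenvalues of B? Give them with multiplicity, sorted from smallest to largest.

Characteristic polynomial: p(s) = s^2 + 6s + 9 = (s + 3)^2.
Roots (with multiplicity): -3, -3.

-3, -3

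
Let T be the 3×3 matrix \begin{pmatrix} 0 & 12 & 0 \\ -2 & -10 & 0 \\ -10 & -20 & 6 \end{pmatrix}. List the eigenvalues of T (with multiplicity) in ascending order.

-6, -4, 6

Characteristic polynomial: p(μ) = μ^3 + 4μ^2 - 36μ - 144 = (μ - 6)(μ + 4)(μ + 6).
Roots (with multiplicity): -6, -4, 6.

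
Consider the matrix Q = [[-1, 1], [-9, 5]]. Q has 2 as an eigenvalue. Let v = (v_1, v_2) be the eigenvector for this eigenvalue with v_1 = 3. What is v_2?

9

Q − 2I = [[-3, 1], [-9, 3]].
Solving (Q − 2I)v = 0 gives the eigenspace spanned by (3, 9).
With v_1 = 3, v = (3, 9), so v_2 = 9.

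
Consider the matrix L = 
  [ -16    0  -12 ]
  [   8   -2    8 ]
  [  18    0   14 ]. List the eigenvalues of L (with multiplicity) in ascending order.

-4, -2, 2

Characteristic polynomial: p(s) = s^3 + 4s^2 - 4s - 16 = (s - 2)(s + 2)(s + 4).
Roots (with multiplicity): -4, -2, 2.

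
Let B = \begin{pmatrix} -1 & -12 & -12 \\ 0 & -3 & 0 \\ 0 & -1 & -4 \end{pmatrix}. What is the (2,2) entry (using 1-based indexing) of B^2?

9

Characteristic polynomial: t^3 + 8t^2 + 19t + 12 = (t + 1)(t + 3)(t + 4), so the eigenvalues are -4, -3, -1.
t=-1: eigenvector (1, 0, 0).
t=-3: eigenvector (0, 1, -1).
t=-4: eigenvector (4, 0, 1).
P = [[1, 0, 4], [0, 1, 0], [0, -1, 1]], D = diag(-1, -3, -4), P⁻¹ = [[1, -4, -4], [0, 1, 0], [0, 1, 1]].
B² = P·diag(1, 9, 16)·P⁻¹ = [[1, 60, 60], [0, 9, 0], [0, 7, 16]].
The requested entry is 9.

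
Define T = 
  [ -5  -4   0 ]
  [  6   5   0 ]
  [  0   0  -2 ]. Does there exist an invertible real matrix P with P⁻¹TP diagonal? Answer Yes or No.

Yes

Characteristic polynomial: p(s) = s^3 + 2s^2 - s - 2 = (s - 1)(s + 1)(s + 2).
All 3 eigenvalues are distinct, so T is diagonalizable.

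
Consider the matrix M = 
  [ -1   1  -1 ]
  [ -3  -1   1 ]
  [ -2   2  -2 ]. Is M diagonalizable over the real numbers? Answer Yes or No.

Characteristic polynomial: p(μ) = μ^3 + 4μ^2 + 4μ = μ(μ + 2)^2.
μ = -2 has algebraic multiplicity 2; rank(M + 2I) = 2, so geometric multiplicity = 1.
Geometric multiplicity < algebraic multiplicity, so M is not diagonalizable.

No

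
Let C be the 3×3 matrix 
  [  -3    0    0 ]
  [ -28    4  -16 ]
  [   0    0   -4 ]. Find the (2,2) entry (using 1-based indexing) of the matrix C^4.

Characteristic polynomial: t^3 + 3t^2 - 16t - 48 = (t - 4)(t + 3)(t + 4), so the eigenvalues are -4, -3, 4.
t=-4: eigenvector (0, 2, 1).
t=4: eigenvector (0, 1, 0).
t=-3: eigenvector (1, 4, 0).
P = [[0, 0, 1], [2, 1, 4], [1, 0, 0]], D = diag(-4, 4, -3), P⁻¹ = [[0, 0, 1], [-4, 1, -2], [1, 0, 0]].
C⁴ = P·diag(256, 256, 81)·P⁻¹ = [[81, 0, 0], [-700, 256, 0], [0, 0, 256]].
The requested entry is 256.

256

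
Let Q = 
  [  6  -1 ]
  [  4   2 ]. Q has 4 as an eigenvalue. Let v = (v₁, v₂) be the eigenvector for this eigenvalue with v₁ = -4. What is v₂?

-8

Q − 4I = [[2, -1], [4, -2]].
Solving (Q − 4I)v = 0 gives the eigenspace spanned by (-4, -8).
With v₁ = -4, v = (-4, -8), so v₂ = -8.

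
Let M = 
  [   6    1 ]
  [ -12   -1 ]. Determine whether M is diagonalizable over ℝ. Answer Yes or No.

Characteristic polynomial: p(s) = s^2 - 5s + 6 = (s - 3)(s - 2).
All 2 eigenvalues are distinct, so M is diagonalizable.

Yes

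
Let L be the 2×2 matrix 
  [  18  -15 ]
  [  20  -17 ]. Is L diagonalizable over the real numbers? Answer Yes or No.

Yes

Characteristic polynomial: p(t) = t^2 - t - 6 = (t - 3)(t + 2).
All 2 eigenvalues are distinct, so L is diagonalizable.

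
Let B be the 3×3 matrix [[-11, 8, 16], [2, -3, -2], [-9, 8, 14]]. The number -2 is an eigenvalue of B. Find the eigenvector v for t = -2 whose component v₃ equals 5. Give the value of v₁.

0

B + 2I = [[-9, 8, 16], [2, -1, -2], [-9, 8, 16]].
Solving (B + 2I)v = 0 gives the eigenspace spanned by (0, -10, 5).
With v₃ = 5, v = (0, -10, 5), so v₁ = 0.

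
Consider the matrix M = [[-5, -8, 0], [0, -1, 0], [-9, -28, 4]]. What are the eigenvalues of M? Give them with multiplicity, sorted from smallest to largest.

-5, -1, 4

Characteristic polynomial: p(t) = t^3 + 2t^2 - 19t - 20 = (t - 4)(t + 1)(t + 5).
Roots (with multiplicity): -5, -1, 4.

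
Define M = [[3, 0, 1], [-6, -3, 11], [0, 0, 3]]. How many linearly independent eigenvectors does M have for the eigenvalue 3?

M − 3I = [[0, 0, 1], [-6, -6, 11], [0, 0, 0]].
This matrix has rank 2, so its null space has dimension 3 − 2 = 1.

1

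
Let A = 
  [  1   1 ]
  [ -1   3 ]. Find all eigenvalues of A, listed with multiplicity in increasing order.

Characteristic polynomial: p(s) = s^2 - 4s + 4 = (s - 2)^2.
Roots (with multiplicity): 2, 2.

2, 2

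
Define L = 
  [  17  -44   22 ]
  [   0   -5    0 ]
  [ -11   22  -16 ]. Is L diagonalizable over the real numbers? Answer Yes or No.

Characteristic polynomial: p(t) = t^3 + 4t^2 - 35t - 150 = (t - 6)(t + 5)^2.
t = -5 has algebraic multiplicity 2; rank(L + 5I) = 1, so geometric multiplicity = 2.
Every eigenvalue has geometric = algebraic multiplicity, so L is diagonalizable.

Yes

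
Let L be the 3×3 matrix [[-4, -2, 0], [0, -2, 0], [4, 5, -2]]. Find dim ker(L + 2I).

1

L + 2I = [[-2, -2, 0], [0, 0, 0], [4, 5, 0]].
This matrix has rank 2, so its null space has dimension 3 − 2 = 1.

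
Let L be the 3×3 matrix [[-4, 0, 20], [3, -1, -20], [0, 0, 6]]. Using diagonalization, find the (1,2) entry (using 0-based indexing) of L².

-40

Characteristic polynomial: λ^3 - λ^2 - 26λ - 24 = (λ - 6)(λ + 1)(λ + 4), so the eigenvalues are -4, -1, 6.
λ=-4: eigenvector (1, -1, 0).
λ=6: eigenvector (2, -2, 1).
λ=-1: eigenvector (0, 1, 0).
P = [[1, 2, 0], [-1, -2, 1], [0, 1, 0]], D = diag(-4, 6, -1), P⁻¹ = [[1, 0, -2], [0, 0, 1], [1, 1, 0]].
L² = P·diag(16, 36, 1)·P⁻¹ = [[16, 0, 40], [-15, 1, -40], [0, 0, 36]].
The requested entry is -40.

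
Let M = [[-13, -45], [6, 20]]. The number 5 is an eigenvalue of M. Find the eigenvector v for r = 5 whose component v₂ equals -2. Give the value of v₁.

5

M − 5I = [[-18, -45], [6, 15]].
Solving (M − 5I)v = 0 gives the eigenspace spanned by (5, -2).
With v₂ = -2, v = (5, -2), so v₁ = 5.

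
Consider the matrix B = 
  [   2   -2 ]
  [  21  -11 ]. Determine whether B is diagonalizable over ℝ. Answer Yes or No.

Characteristic polynomial: p(r) = r^2 + 9r + 20 = (r + 4)(r + 5).
All 2 eigenvalues are distinct, so B is diagonalizable.

Yes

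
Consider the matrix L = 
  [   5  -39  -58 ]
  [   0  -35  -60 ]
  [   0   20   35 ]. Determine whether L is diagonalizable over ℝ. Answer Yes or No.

Characteristic polynomial: p(μ) = μ^3 - 5μ^2 - 25μ + 125 = (μ - 5)^2(μ + 5).
μ = 5 has algebraic multiplicity 2; rank(L − 5I) = 2, so geometric multiplicity = 1.
Geometric multiplicity < algebraic multiplicity, so L is not diagonalizable.

No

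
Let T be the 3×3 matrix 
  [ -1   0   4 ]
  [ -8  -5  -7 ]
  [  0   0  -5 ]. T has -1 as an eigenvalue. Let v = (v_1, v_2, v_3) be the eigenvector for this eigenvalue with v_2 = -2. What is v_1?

1

T + 1I = [[0, 0, 4], [-8, -4, -7], [0, 0, -4]].
Solving (T + 1I)v = 0 gives the eigenspace spanned by (1, -2, 0).
With v_2 = -2, v = (1, -2, 0), so v_1 = 1.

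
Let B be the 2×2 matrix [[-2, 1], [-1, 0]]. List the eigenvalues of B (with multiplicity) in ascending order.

Characteristic polynomial: p(λ) = λ^2 + 2λ + 1 = (λ + 1)^2.
Roots (with multiplicity): -1, -1.

-1, -1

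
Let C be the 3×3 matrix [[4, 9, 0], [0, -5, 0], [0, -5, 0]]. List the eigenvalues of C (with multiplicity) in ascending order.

-5, 0, 4

Characteristic polynomial: p(r) = r^3 + r^2 - 20r = r(r - 4)(r + 5).
Roots (with multiplicity): -5, 0, 4.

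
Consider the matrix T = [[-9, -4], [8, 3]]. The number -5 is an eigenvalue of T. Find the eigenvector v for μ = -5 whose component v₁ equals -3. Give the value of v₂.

T + 5I = [[-4, -4], [8, 8]].
Solving (T + 5I)v = 0 gives the eigenspace spanned by (-3, 3).
With v₁ = -3, v = (-3, 3), so v₂ = 3.

3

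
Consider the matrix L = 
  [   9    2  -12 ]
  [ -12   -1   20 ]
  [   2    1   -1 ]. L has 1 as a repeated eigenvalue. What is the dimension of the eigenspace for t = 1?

1

L − 1I = [[8, 2, -12], [-12, -2, 20], [2, 1, -2]].
This matrix has rank 2, so its null space has dimension 3 − 2 = 1.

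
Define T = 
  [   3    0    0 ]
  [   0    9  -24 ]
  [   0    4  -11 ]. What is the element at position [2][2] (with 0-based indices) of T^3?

-83

Characteristic polynomial: r^3 - r^2 - 9r + 9 = (r - 3)(r - 1)(r + 3), so the eigenvalues are -3, 1, 3.
r=-3: eigenvector (0, 2, 1).
r=1: eigenvector (0, 3, 1).
r=3: eigenvector (1, 0, 0).
P = [[0, 0, 1], [2, 3, 0], [1, 1, 0]], D = diag(-3, 1, 3), P⁻¹ = [[0, -1, 3], [0, 1, -2], [1, 0, 0]].
T³ = P·diag(-27, 1, 27)·P⁻¹ = [[27, 0, 0], [0, 57, -168], [0, 28, -83]].
The requested entry is -83.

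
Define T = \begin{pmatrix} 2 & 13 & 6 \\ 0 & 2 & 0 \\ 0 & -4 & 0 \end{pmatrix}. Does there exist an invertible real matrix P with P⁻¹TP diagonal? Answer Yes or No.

Characteristic polynomial: p(r) = r^3 - 4r^2 + 4r = r(r - 2)^2.
r = 2 has algebraic multiplicity 2; rank(T − 2I) = 2, so geometric multiplicity = 1.
Geometric multiplicity < algebraic multiplicity, so T is not diagonalizable.

No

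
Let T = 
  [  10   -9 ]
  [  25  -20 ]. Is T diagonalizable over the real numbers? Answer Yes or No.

Characteristic polynomial: p(s) = s^2 + 10s + 25 = (s + 5)^2.
s = -5 has algebraic multiplicity 2; rank(T + 5I) = 1, so geometric multiplicity = 1.
Geometric multiplicity < algebraic multiplicity, so T is not diagonalizable.

No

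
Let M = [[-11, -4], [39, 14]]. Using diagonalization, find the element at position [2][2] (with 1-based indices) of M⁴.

Characteristic polynomial: r^2 - 3r + 2 = (r - 2)(r - 1), so the eigenvalues are 1, 2.
r=1: eigenvector (1, -3).
r=2: eigenvector (-4, 13).
P = [[1, -4], [-3, 13]], D = diag(1, 2), P⁻¹ = [[13, 4], [3, 1]].
M⁴ = P·diag(1, 16)·P⁻¹ = [[-179, -60], [585, 196]].
The requested entry is 196.

196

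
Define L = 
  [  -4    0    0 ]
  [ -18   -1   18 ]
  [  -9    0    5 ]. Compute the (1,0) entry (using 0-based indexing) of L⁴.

Characteristic polynomial: r^3 - 21r - 20 = (r - 5)(r + 1)(r + 4), so the eigenvalues are -4, -1, 5.
r=-4: eigenvector (1, 0, 1).
r=-1: eigenvector (0, 1, 0).
r=5: eigenvector (0, 3, 1).
P = [[1, 0, 0], [0, 1, 3], [1, 0, 1]], D = diag(-4, -1, 5), P⁻¹ = [[1, 0, 0], [3, 1, -3], [-1, 0, 1]].
L⁴ = P·diag(256, 1, 625)·P⁻¹ = [[256, 0, 0], [-1872, 1, 1872], [-369, 0, 625]].
The requested entry is -1872.

-1872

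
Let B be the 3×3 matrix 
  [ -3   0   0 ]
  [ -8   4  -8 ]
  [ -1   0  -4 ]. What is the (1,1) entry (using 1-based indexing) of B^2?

Characteristic polynomial: μ^3 + 3μ^2 - 16μ - 48 = (μ - 4)(μ + 3)(μ + 4), so the eigenvalues are -4, -3, 4.
μ=-3: eigenvector (1, 0, -1).
μ=4: eigenvector (0, 1, 0).
μ=-4: eigenvector (0, 1, 1).
P = [[1, 0, 0], [0, 1, 1], [-1, 0, 1]], D = diag(-3, 4, -4), P⁻¹ = [[1, 0, 0], [-1, 1, -1], [1, 0, 1]].
B² = P·diag(9, 16, 16)·P⁻¹ = [[9, 0, 0], [0, 16, 0], [7, 0, 16]].
The requested entry is 9.

9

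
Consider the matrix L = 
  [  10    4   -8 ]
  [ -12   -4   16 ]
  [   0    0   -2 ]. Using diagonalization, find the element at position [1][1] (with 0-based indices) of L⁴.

Characteristic polynomial: λ^3 - 4λ^2 - 4λ + 16 = (λ - 4)(λ - 2)(λ + 2), so the eigenvalues are -2, 2, 4.
λ=-2: eigenvector (2, -4, 1).
λ=4: eigenvector (2, -3, 0).
λ=2: eigenvector (1, -2, 0).
P = [[2, 2, 1], [-4, -3, -2], [1, 0, 0]], D = diag(-2, 4, 2), P⁻¹ = [[0, 0, 1], [2, 1, 0], [-3, -2, -2]].
L⁴ = P·diag(16, 256, 16)·P⁻¹ = [[976, 480, 0], [-1440, -704, 0], [0, 0, 16]].
The requested entry is -704.

-704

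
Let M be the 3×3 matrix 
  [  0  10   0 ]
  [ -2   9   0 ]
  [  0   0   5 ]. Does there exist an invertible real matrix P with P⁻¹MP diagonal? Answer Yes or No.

Yes

Characteristic polynomial: p(λ) = λ^3 - 14λ^2 + 65λ - 100 = (λ - 5)^2(λ - 4).
λ = 5 has algebraic multiplicity 2; rank(M − 5I) = 1, so geometric multiplicity = 2.
Every eigenvalue has geometric = algebraic multiplicity, so M is diagonalizable.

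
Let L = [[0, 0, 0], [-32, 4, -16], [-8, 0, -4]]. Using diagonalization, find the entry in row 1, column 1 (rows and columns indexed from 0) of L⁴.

Characteristic polynomial: λ^3 - 16λ = λ(λ - 4)(λ + 4), so the eigenvalues are -4, 0, 4.
λ=0: eigenvector (1, 0, -2).
λ=-4: eigenvector (0, 2, 1).
λ=4: eigenvector (0, 1, 0).
P = [[1, 0, 0], [0, 2, 1], [-2, 1, 0]], D = diag(0, -4, 4), P⁻¹ = [[1, 0, 0], [2, 0, 1], [-4, 1, -2]].
L⁴ = P·diag(0, 256, 256)·P⁻¹ = [[0, 0, 0], [0, 256, 0], [512, 0, 256]].
The requested entry is 256.

256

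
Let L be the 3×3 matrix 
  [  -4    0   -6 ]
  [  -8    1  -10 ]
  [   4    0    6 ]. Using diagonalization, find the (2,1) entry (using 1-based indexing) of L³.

-32

Characteristic polynomial: t^3 - 3t^2 + 2t = t(t - 2)(t - 1), so the eigenvalues are 0, 1, 2.
t=2: eigenvector (-1, -2, 1).
t=1: eigenvector (0, 1, 0).
t=0: eigenvector (3, 4, -2).
P = [[-1, 0, 3], [-2, 1, 4], [1, 0, -2]], D = diag(2, 1, 0), P⁻¹ = [[2, 0, 3], [0, 1, 2], [1, 0, 1]].
L³ = P·diag(8, 1, 0)·P⁻¹ = [[-16, 0, -24], [-32, 1, -46], [16, 0, 24]].
The requested entry is -32.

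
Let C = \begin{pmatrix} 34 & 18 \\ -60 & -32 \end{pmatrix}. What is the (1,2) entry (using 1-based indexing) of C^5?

3168

Characteristic polynomial: λ^2 - 2λ - 8 = (λ - 4)(λ + 2), so the eigenvalues are -2, 4.
λ=-2: eigenvector (-1, 2).
λ=4: eigenvector (3, -5).
P = [[-1, 3], [2, -5]], D = diag(-2, 4), P⁻¹ = [[5, 3], [2, 1]].
C⁵ = P·diag(-32, 1024)·P⁻¹ = [[6304, 3168], [-10560, -5312]].
The requested entry is 3168.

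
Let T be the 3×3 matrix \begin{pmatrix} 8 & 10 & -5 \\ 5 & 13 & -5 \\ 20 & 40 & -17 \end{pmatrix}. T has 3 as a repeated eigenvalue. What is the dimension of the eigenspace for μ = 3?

2

T − 3I = [[5, 10, -5], [5, 10, -5], [20, 40, -20]].
This matrix has rank 1, so its null space has dimension 3 − 1 = 2.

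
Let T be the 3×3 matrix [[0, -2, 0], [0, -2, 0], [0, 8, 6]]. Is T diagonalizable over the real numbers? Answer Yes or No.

Yes

Characteristic polynomial: p(λ) = λ^3 - 4λ^2 - 12λ = λ(λ - 6)(λ + 2).
All 3 eigenvalues are distinct, so T is diagonalizable.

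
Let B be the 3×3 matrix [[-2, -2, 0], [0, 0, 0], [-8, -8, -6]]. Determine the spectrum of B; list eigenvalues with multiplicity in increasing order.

Characteristic polynomial: p(s) = s^3 + 8s^2 + 12s = s(s + 2)(s + 6).
Roots (with multiplicity): -6, -2, 0.

-6, -2, 0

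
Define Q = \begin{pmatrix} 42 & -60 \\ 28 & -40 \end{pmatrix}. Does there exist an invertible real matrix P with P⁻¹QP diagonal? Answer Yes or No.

Characteristic polynomial: p(λ) = λ^2 - 2λ = λ(λ - 2).
All 2 eigenvalues are distinct, so Q is diagonalizable.

Yes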